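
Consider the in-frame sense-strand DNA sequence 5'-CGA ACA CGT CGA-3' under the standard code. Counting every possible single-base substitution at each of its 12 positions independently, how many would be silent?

Codon 1 (CGA, Arg): 4 synonymous substitutions.
Codon 2 (ACA, Thr): 3 synonymous substitutions.
Codon 3 (CGT, Arg): 3 synonymous substitutions.
Codon 4 (CGA, Arg): 4 synonymous substitutions.
Total: 4 + 3 + 3 + 4 = 14.

14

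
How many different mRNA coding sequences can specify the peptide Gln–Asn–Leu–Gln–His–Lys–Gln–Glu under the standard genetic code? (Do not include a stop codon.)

768

Gln: 2 codons.
Asn: 2 codons.
Leu: 6 codons.
Gln: 2 codons.
His: 2 codons.
Lys: 2 codons.
Gln: 2 codons.
Glu: 2 codons.
2 × 2 × 6 × 2 × 2 × 2 × 2 × 2 = 768.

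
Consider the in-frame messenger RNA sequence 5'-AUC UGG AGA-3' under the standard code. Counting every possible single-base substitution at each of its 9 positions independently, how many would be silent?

Codon 1 (AUC, Ile): 2 synonymous substitutions.
Codon 2 (UGG, Trp): 0 synonymous substitutions.
Codon 3 (AGA, Arg): 2 synonymous substitutions.
Total: 2 + 0 + 2 = 4.

4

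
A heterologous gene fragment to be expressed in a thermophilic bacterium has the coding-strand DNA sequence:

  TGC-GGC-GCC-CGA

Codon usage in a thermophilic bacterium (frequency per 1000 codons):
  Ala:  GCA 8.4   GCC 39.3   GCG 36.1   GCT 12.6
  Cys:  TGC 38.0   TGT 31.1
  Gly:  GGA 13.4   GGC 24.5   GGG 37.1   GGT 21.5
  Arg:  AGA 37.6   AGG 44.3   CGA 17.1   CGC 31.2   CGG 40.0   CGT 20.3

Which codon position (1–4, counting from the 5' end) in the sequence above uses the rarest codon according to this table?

4

Codon 1 TGC (Cys): 38.0 per 1000.
Codon 2 GGC (Gly): 24.5 per 1000.
Codon 3 GCC (Ala): 39.3 per 1000.
Codon 4 CGA (Arg): 17.1 per 1000.
Lowest frequency is 17.1 at codon 4.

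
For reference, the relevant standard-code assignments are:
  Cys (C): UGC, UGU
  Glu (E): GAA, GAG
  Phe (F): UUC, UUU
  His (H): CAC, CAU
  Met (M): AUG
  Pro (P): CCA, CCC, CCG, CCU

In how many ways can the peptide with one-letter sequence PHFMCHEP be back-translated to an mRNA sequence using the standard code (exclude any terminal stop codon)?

Pro: 4 codons.
His: 2 codons.
Phe: 2 codons.
Met: 1 codon.
Cys: 2 codons.
His: 2 codons.
Glu: 2 codons.
Pro: 4 codons.
4 × 2 × 2 × 1 × 2 × 2 × 2 × 4 = 512.

512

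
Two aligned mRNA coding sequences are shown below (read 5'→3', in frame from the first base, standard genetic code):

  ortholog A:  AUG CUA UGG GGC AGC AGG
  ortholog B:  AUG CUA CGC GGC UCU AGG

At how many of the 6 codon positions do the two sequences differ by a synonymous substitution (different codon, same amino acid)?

Codon 1: AUG Met / AUG Met — identical.
Codon 2: CUA Leu / CUA Leu — identical.
Codon 3: UGG Trp / CGC Arg — nonsynonymous.
Codon 4: GGC Gly / GGC Gly — identical.
Codon 5: AGC Ser / UCU Ser — synonymous.
Codon 6: AGG Arg / AGG Arg — identical.
Synonymous differences: 1.

1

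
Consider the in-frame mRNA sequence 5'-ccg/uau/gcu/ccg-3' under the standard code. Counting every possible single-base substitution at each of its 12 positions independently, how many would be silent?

Codon 1 (CCG, Pro): 3 synonymous substitutions.
Codon 2 (UAU, Tyr): 1 synonymous substitution.
Codon 3 (GCU, Ala): 3 synonymous substitutions.
Codon 4 (CCG, Pro): 3 synonymous substitutions.
Total: 3 + 1 + 3 + 3 = 10.

10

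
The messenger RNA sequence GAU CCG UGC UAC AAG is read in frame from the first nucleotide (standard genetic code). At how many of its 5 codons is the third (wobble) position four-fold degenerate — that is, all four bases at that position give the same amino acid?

1

Codon 1 GAU (Asp): third position 2-fold.
Codon 2 CCG (Pro): third position 4-fold.
Codon 3 UGC (Cys): third position 2-fold.
Codon 4 UAC (Tyr): third position 2-fold.
Codon 5 AAG (Lys): third position 2-fold.
Four-fold degenerate third positions: 1.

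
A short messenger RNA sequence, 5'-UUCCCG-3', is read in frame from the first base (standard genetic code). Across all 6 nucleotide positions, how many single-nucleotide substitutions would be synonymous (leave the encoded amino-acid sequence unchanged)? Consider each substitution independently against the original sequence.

Codon 1 (UUC, Phe): 1 synonymous substitution.
Codon 2 (CCG, Pro): 3 synonymous substitutions.
Total: 1 + 3 = 4.

4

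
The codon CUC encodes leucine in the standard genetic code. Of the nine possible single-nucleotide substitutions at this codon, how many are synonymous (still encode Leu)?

3

Position 1: none → 0 synonymous.
Position 2: none → 0 synonymous.
Position 3: CUU, CUA, CUG → 3 synonymous.
Total: 0 + 0 + 3 = 3.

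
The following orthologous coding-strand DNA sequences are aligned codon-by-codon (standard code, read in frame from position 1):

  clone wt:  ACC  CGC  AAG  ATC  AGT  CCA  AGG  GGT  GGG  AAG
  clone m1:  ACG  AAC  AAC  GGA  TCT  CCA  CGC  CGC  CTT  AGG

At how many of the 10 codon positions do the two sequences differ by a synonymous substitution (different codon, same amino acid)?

Codon 1: ACC Thr / ACG Thr — synonymous.
Codon 2: CGC Arg / AAC Asn — nonsynonymous.
Codon 3: AAG Lys / AAC Asn — nonsynonymous.
Codon 4: ATC Ile / GGA Gly — nonsynonymous.
Codon 5: AGT Ser / TCT Ser — synonymous.
Codon 6: CCA Pro / CCA Pro — identical.
Codon 7: AGG Arg / CGC Arg — synonymous.
Codon 8: GGT Gly / CGC Arg — nonsynonymous.
Codon 9: GGG Gly / CTT Leu — nonsynonymous.
Codon 10: AAG Lys / AGG Arg — nonsynonymous.
Synonymous differences: 3.

3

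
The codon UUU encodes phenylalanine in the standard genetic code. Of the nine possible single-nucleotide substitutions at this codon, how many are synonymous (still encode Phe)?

1

Position 1: none → 0 synonymous.
Position 2: none → 0 synonymous.
Position 3: UUC → 1 synonymous.
Total: 0 + 0 + 1 = 1.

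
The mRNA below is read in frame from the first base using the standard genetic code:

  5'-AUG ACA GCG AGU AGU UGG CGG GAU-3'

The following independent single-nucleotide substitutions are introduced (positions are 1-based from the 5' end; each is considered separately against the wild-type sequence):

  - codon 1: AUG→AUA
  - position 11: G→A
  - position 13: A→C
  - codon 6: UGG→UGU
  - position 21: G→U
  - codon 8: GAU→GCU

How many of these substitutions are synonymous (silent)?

1

Codon 1: AUG (Met) → AUA (Ile) — missense.
Codon 4: AGU (Ser) → AAU (Asn) — missense.
Codon 5: AGU (Ser) → CGU (Arg) — missense.
Codon 6: UGG (Trp) → UGU (Cys) — missense.
Codon 7: CGG (Arg) → CGU (Arg) — synonymous.
Codon 8: GAU (Asp) → GCU (Ala) — missense.
Synonymous: 1 of 6.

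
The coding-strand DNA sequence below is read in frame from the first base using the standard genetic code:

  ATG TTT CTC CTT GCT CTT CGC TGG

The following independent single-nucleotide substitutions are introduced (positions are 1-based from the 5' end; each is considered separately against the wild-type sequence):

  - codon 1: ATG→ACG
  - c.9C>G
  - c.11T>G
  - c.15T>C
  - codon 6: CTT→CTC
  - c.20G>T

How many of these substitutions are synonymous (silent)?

3

Codon 1: ATG (Met) → ACG (Thr) — missense.
Codon 3: CTC (Leu) → CTG (Leu) — synonymous.
Codon 4: CTT (Leu) → CGT (Arg) — missense.
Codon 5: GCT (Ala) → GCC (Ala) — synonymous.
Codon 6: CTT (Leu) → CTC (Leu) — synonymous.
Codon 7: CGC (Arg) → CTC (Leu) — missense.
Synonymous: 3 of 6.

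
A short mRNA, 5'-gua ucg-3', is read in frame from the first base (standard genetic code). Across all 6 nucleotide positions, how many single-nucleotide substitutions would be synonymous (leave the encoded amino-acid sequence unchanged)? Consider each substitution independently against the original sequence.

6

Codon 1 (GUA, Val): 3 synonymous substitutions.
Codon 2 (UCG, Ser): 3 synonymous substitutions.
Total: 3 + 3 = 6.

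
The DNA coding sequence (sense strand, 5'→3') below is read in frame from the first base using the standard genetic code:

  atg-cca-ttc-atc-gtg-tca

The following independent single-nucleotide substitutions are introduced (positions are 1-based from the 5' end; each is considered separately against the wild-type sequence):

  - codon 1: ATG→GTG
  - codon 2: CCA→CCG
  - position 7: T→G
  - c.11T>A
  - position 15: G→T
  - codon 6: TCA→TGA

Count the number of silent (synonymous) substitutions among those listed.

Codon 1: ATG (Met) → GTG (Val) — missense.
Codon 2: CCA (Pro) → CCG (Pro) — synonymous.
Codon 3: TTC (Phe) → GTC (Val) — missense.
Codon 4: ATC (Ile) → AAC (Asn) — missense.
Codon 5: GTG (Val) → GTT (Val) — synonymous.
Codon 6: TCA (Ser) → TGA (Stop) — nonsense.
Synonymous: 2 of 6.

2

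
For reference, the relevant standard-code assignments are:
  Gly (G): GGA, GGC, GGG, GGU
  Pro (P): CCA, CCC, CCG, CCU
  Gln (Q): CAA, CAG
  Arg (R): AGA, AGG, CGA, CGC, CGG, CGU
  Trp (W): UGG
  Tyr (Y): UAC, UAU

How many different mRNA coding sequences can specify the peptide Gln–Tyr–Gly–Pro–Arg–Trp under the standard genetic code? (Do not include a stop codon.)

384

Gln: 2 codons.
Tyr: 2 codons.
Gly: 4 codons.
Pro: 4 codons.
Arg: 6 codons.
Trp: 1 codon.
2 × 2 × 4 × 4 × 6 × 1 = 384.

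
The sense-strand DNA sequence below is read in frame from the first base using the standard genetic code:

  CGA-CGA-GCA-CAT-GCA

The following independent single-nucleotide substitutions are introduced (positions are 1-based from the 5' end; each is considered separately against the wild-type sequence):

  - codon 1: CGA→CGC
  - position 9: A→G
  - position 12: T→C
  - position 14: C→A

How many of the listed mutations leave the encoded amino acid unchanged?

3

Codon 1: CGA (Arg) → CGC (Arg) — synonymous.
Codon 3: GCA (Ala) → GCG (Ala) — synonymous.
Codon 4: CAT (His) → CAC (His) — synonymous.
Codon 5: GCA (Ala) → GAA (Glu) — missense.
Synonymous: 3 of 4.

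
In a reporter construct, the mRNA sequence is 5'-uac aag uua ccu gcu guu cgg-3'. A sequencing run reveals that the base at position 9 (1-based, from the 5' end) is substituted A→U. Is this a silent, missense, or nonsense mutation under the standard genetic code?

missense

Position 9 falls in codon 3: UUA → Leu.
After the substitution the codon is UUU → Phe.
Leu ≠ Phe, so this is a missense mutation.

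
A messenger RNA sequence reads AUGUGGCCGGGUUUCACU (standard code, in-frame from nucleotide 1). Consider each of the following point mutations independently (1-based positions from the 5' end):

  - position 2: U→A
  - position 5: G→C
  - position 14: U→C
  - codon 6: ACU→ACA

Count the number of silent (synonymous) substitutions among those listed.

Codon 1: AUG (Met) → AAG (Lys) — missense.
Codon 2: UGG (Trp) → UCG (Ser) — missense.
Codon 5: UUC (Phe) → UCC (Ser) — missense.
Codon 6: ACU (Thr) → ACA (Thr) — synonymous.
Synonymous: 1 of 4.

1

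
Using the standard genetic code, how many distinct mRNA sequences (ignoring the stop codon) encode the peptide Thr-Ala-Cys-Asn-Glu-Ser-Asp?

1536

Thr: 4 codons.
Ala: 4 codons.
Cys: 2 codons.
Asn: 2 codons.
Glu: 2 codons.
Ser: 6 codons.
Asp: 2 codons.
4 × 4 × 2 × 2 × 2 × 6 × 2 = 1536.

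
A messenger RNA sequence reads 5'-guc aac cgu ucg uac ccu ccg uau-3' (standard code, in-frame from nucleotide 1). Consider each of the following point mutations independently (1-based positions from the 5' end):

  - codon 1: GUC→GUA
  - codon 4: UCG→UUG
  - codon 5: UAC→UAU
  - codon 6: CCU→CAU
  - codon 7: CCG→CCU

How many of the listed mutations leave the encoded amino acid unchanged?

3

Codon 1: GUC (Val) → GUA (Val) — synonymous.
Codon 4: UCG (Ser) → UUG (Leu) — missense.
Codon 5: UAC (Tyr) → UAU (Tyr) — synonymous.
Codon 6: CCU (Pro) → CAU (His) — missense.
Codon 7: CCG (Pro) → CCU (Pro) — synonymous.
Synonymous: 3 of 5.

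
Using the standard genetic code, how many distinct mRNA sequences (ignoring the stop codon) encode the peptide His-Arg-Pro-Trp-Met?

48

His: 2 codons.
Arg: 6 codons.
Pro: 4 codons.
Trp: 1 codon.
Met: 1 codon.
2 × 6 × 4 × 1 × 1 = 48.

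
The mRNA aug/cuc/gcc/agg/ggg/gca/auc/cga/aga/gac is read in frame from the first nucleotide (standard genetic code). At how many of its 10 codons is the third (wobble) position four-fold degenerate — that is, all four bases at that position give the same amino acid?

5

Codon 1 AUG (Met): third position 1-fold.
Codon 2 CUC (Leu): third position 4-fold.
Codon 3 GCC (Ala): third position 4-fold.
Codon 4 AGG (Arg): third position 2-fold.
Codon 5 GGG (Gly): third position 4-fold.
Codon 6 GCA (Ala): third position 4-fold.
Codon 7 AUC (Ile): third position 3-fold.
Codon 8 CGA (Arg): third position 4-fold.
Codon 9 AGA (Arg): third position 2-fold.
Codon 10 GAC (Asp): third position 2-fold.
Four-fold degenerate third positions: 5.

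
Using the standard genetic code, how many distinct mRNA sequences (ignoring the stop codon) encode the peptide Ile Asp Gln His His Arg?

Ile: 3 codons.
Asp: 2 codons.
Gln: 2 codons.
His: 2 codons.
His: 2 codons.
Arg: 6 codons.
3 × 2 × 2 × 2 × 2 × 6 = 288.

288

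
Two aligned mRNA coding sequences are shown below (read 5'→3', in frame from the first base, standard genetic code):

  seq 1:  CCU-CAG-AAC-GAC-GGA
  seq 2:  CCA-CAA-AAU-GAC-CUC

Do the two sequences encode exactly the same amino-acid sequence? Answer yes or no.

no

Codon 1: CCU Pro / CCA Pro — synonymous.
Codon 2: CAG Gln / CAA Gln — synonymous.
Codon 3: AAC Asn / AAU Asn — synonymous.
Codon 4: GAC Asp / GAC Asp — identical.
Codon 5: GGA Gly / CUC Leu — nonsynonymous.
Nonsynonymous differences: 1 → different protein.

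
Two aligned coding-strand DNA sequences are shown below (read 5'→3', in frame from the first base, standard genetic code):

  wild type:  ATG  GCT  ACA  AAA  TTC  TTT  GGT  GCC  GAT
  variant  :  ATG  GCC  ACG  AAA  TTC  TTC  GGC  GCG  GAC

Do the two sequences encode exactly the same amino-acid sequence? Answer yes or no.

yes

Codon 1: ATG Met / ATG Met — identical.
Codon 2: GCT Ala / GCC Ala — synonymous.
Codon 3: ACA Thr / ACG Thr — synonymous.
Codon 4: AAA Lys / AAA Lys — identical.
Codon 5: TTC Phe / TTC Phe — identical.
Codon 6: TTT Phe / TTC Phe — synonymous.
Codon 7: GGT Gly / GGC Gly — synonymous.
Codon 8: GCC Ala / GCG Ala — synonymous.
Codon 9: GAT Asp / GAC Asp — synonymous.
Nonsynonymous differences: 0 → same protein.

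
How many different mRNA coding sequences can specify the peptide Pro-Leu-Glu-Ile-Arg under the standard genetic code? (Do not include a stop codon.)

864

Pro: 4 codons.
Leu: 6 codons.
Glu: 2 codons.
Ile: 3 codons.
Arg: 6 codons.
4 × 6 × 2 × 3 × 6 = 864.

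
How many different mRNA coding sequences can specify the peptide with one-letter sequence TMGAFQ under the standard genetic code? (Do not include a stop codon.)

Thr: 4 codons.
Met: 1 codon.
Gly: 4 codons.
Ala: 4 codons.
Phe: 2 codons.
Gln: 2 codons.
4 × 1 × 4 × 4 × 2 × 2 = 256.

256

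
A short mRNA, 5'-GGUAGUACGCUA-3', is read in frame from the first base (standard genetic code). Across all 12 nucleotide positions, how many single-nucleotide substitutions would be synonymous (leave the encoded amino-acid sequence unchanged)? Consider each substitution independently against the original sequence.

Codon 1 (GGU, Gly): 3 synonymous substitutions.
Codon 2 (AGU, Ser): 1 synonymous substitution.
Codon 3 (ACG, Thr): 3 synonymous substitutions.
Codon 4 (CUA, Leu): 4 synonymous substitutions.
Total: 3 + 1 + 3 + 4 = 11.

11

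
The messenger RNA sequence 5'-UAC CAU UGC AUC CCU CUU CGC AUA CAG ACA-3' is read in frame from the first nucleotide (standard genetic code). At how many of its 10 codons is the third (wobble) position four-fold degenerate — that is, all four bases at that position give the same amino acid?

Codon 1 UAC (Tyr): third position 2-fold.
Codon 2 CAU (His): third position 2-fold.
Codon 3 UGC (Cys): third position 2-fold.
Codon 4 AUC (Ile): third position 3-fold.
Codon 5 CCU (Pro): third position 4-fold.
Codon 6 CUU (Leu): third position 4-fold.
Codon 7 CGC (Arg): third position 4-fold.
Codon 8 AUA (Ile): third position 3-fold.
Codon 9 CAG (Gln): third position 2-fold.
Codon 10 ACA (Thr): third position 4-fold.
Four-fold degenerate third positions: 4.

4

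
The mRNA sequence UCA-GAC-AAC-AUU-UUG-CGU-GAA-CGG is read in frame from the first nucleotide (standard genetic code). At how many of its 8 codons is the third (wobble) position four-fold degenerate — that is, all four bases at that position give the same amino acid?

3

Codon 1 UCA (Ser): third position 4-fold.
Codon 2 GAC (Asp): third position 2-fold.
Codon 3 AAC (Asn): third position 2-fold.
Codon 4 AUU (Ile): third position 3-fold.
Codon 5 UUG (Leu): third position 2-fold.
Codon 6 CGU (Arg): third position 4-fold.
Codon 7 GAA (Glu): third position 2-fold.
Codon 8 CGG (Arg): third position 4-fold.
Four-fold degenerate third positions: 3.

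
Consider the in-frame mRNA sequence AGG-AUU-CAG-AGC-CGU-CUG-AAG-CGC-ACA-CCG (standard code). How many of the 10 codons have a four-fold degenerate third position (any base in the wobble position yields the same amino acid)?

5

Codon 1 AGG (Arg): third position 2-fold.
Codon 2 AUU (Ile): third position 3-fold.
Codon 3 CAG (Gln): third position 2-fold.
Codon 4 AGC (Ser): third position 2-fold.
Codon 5 CGU (Arg): third position 4-fold.
Codon 6 CUG (Leu): third position 4-fold.
Codon 7 AAG (Lys): third position 2-fold.
Codon 8 CGC (Arg): third position 4-fold.
Codon 9 ACA (Thr): third position 4-fold.
Codon 10 CCG (Pro): third position 4-fold.
Four-fold degenerate third positions: 5.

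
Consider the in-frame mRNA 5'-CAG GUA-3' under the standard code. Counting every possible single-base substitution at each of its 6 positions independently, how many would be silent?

4

Codon 1 (CAG, Gln): 1 synonymous substitution.
Codon 2 (GUA, Val): 3 synonymous substitutions.
Total: 1 + 3 = 4.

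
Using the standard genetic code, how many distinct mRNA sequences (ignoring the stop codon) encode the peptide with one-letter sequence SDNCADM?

Ser: 6 codons.
Asp: 2 codons.
Asn: 2 codons.
Cys: 2 codons.
Ala: 4 codons.
Asp: 2 codons.
Met: 1 codon.
6 × 2 × 2 × 2 × 4 × 2 × 1 = 384.

384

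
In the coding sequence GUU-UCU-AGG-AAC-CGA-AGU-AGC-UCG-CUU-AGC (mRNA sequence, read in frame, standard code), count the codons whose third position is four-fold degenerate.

5

Codon 1 GUU (Val): third position 4-fold.
Codon 2 UCU (Ser): third position 4-fold.
Codon 3 AGG (Arg): third position 2-fold.
Codon 4 AAC (Asn): third position 2-fold.
Codon 5 CGA (Arg): third position 4-fold.
Codon 6 AGU (Ser): third position 2-fold.
Codon 7 AGC (Ser): third position 2-fold.
Codon 8 UCG (Ser): third position 4-fold.
Codon 9 CUU (Leu): third position 4-fold.
Codon 10 AGC (Ser): third position 2-fold.
Four-fold degenerate third positions: 5.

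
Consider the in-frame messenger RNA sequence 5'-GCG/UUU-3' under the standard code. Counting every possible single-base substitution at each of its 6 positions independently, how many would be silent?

4

Codon 1 (GCG, Ala): 3 synonymous substitutions.
Codon 2 (UUU, Phe): 1 synonymous substitution.
Total: 3 + 1 = 4.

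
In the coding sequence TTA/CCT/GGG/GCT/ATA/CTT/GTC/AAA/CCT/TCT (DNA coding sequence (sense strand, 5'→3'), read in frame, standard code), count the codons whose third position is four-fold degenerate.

7

Codon 1 TTA (Leu): third position 2-fold.
Codon 2 CCT (Pro): third position 4-fold.
Codon 3 GGG (Gly): third position 4-fold.
Codon 4 GCT (Ala): third position 4-fold.
Codon 5 ATA (Ile): third position 3-fold.
Codon 6 CTT (Leu): third position 4-fold.
Codon 7 GTC (Val): third position 4-fold.
Codon 8 AAA (Lys): third position 2-fold.
Codon 9 CCT (Pro): third position 4-fold.
Codon 10 TCT (Ser): third position 4-fold.
Four-fold degenerate third positions: 7.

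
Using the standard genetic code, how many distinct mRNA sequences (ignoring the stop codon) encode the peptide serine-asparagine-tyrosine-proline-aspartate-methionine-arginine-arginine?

Ser: 6 codons.
Asn: 2 codons.
Tyr: 2 codons.
Pro: 4 codons.
Asp: 2 codons.
Met: 1 codon.
Arg: 6 codons.
Arg: 6 codons.
6 × 2 × 2 × 4 × 2 × 1 × 6 × 6 = 6912.

6912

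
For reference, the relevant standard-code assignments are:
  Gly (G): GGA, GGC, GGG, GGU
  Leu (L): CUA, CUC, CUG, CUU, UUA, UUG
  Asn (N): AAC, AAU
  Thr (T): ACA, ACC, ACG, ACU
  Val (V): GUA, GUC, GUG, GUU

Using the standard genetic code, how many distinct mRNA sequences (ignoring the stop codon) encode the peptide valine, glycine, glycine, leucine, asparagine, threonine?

Val: 4 codons.
Gly: 4 codons.
Gly: 4 codons.
Leu: 6 codons.
Asn: 2 codons.
Thr: 4 codons.
4 × 4 × 4 × 6 × 2 × 4 = 3072.

3072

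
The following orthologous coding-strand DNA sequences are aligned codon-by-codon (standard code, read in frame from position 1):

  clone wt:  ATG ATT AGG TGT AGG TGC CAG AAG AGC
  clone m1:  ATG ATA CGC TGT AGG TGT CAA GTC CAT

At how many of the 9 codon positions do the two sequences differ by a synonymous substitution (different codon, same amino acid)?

4

Codon 1: ATG Met / ATG Met — identical.
Codon 2: ATT Ile / ATA Ile — synonymous.
Codon 3: AGG Arg / CGC Arg — synonymous.
Codon 4: TGT Cys / TGT Cys — identical.
Codon 5: AGG Arg / AGG Arg — identical.
Codon 6: TGC Cys / TGT Cys — synonymous.
Codon 7: CAG Gln / CAA Gln — synonymous.
Codon 8: AAG Lys / GTC Val — nonsynonymous.
Codon 9: AGC Ser / CAT His — nonsynonymous.
Synonymous differences: 4.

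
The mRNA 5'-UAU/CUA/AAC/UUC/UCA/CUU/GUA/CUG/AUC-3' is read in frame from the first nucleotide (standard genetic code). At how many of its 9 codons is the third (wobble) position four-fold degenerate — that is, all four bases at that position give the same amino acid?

Codon 1 UAU (Tyr): third position 2-fold.
Codon 2 CUA (Leu): third position 4-fold.
Codon 3 AAC (Asn): third position 2-fold.
Codon 4 UUC (Phe): third position 2-fold.
Codon 5 UCA (Ser): third position 4-fold.
Codon 6 CUU (Leu): third position 4-fold.
Codon 7 GUA (Val): third position 4-fold.
Codon 8 CUG (Leu): third position 4-fold.
Codon 9 AUC (Ile): third position 3-fold.
Four-fold degenerate third positions: 5.

5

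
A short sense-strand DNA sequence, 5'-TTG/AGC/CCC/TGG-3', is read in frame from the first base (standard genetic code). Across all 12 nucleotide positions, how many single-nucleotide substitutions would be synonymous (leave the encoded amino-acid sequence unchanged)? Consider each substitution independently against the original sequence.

Codon 1 (TTG, Leu): 2 synonymous substitutions.
Codon 2 (AGC, Ser): 1 synonymous substitution.
Codon 3 (CCC, Pro): 3 synonymous substitutions.
Codon 4 (TGG, Trp): 0 synonymous substitutions.
Total: 2 + 1 + 3 + 0 = 6.

6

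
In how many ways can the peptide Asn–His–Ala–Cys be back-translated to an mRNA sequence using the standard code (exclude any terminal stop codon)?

32

Asn: 2 codons.
His: 2 codons.
Ala: 4 codons.
Cys: 2 codons.
2 × 2 × 4 × 2 = 32.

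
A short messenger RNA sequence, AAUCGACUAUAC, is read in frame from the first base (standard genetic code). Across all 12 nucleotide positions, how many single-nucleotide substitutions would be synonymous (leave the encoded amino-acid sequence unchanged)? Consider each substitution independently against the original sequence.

10

Codon 1 (AAU, Asn): 1 synonymous substitution.
Codon 2 (CGA, Arg): 4 synonymous substitutions.
Codon 3 (CUA, Leu): 4 synonymous substitutions.
Codon 4 (UAC, Tyr): 1 synonymous substitution.
Total: 1 + 4 + 4 + 1 = 10.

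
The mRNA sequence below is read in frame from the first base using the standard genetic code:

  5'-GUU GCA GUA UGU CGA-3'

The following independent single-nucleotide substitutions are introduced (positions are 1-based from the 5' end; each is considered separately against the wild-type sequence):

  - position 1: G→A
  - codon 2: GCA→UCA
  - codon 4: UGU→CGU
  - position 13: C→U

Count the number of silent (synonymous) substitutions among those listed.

Codon 1: GUU (Val) → AUU (Ile) — missense.
Codon 2: GCA (Ala) → UCA (Ser) — missense.
Codon 4: UGU (Cys) → CGU (Arg) — missense.
Codon 5: CGA (Arg) → UGA (Stop) — nonsense.
Synonymous: 0 of 4.

0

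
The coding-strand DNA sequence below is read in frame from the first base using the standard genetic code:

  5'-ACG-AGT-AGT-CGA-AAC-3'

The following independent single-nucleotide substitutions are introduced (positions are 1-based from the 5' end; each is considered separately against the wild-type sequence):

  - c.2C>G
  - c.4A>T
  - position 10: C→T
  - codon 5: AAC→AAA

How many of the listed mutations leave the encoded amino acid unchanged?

Codon 1: ACG (Thr) → AGG (Arg) — missense.
Codon 2: AGT (Ser) → TGT (Cys) — missense.
Codon 4: CGA (Arg) → TGA (Stop) — nonsense.
Codon 5: AAC (Asn) → AAA (Lys) — missense.
Synonymous: 0 of 4.

0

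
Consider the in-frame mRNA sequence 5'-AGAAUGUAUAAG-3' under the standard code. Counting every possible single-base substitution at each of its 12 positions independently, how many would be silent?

4

Codon 1 (AGA, Arg): 2 synonymous substitutions.
Codon 2 (AUG, Met): 0 synonymous substitutions.
Codon 3 (UAU, Tyr): 1 synonymous substitution.
Codon 4 (AAG, Lys): 1 synonymous substitution.
Total: 2 + 0 + 1 + 1 = 4.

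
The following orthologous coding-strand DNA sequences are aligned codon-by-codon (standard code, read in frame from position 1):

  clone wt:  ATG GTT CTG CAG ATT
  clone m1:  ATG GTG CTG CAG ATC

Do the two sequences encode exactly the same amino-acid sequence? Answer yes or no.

Codon 1: ATG Met / ATG Met — identical.
Codon 2: GTT Val / GTG Val — synonymous.
Codon 3: CTG Leu / CTG Leu — identical.
Codon 4: CAG Gln / CAG Gln — identical.
Codon 5: ATT Ile / ATC Ile — synonymous.
Nonsynonymous differences: 0 → same protein.

yes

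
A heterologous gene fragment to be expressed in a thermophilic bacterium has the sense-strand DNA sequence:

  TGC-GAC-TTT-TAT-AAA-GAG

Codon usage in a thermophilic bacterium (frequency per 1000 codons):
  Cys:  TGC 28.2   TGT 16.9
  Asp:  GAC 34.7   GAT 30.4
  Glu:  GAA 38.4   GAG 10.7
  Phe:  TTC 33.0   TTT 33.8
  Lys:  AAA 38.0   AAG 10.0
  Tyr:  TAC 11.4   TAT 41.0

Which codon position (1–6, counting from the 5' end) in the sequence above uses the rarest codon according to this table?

Codon 1 TGC (Cys): 28.2 per 1000.
Codon 2 GAC (Asp): 34.7 per 1000.
Codon 3 TTT (Phe): 33.8 per 1000.
Codon 4 TAT (Tyr): 41.0 per 1000.
Codon 5 AAA (Lys): 38.0 per 1000.
Codon 6 GAG (Glu): 10.7 per 1000.
Lowest frequency is 10.7 at codon 6.

6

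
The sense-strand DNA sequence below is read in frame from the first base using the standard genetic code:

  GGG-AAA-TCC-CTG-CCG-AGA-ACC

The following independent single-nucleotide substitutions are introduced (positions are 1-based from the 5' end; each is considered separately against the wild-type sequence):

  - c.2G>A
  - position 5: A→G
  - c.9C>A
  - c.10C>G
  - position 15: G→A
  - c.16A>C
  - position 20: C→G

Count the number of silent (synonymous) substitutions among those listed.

3

Codon 1: GGG (Gly) → GAG (Glu) — missense.
Codon 2: AAA (Lys) → AGA (Arg) — missense.
Codon 3: TCC (Ser) → TCA (Ser) — synonymous.
Codon 4: CTG (Leu) → GTG (Val) — missense.
Codon 5: CCG (Pro) → CCA (Pro) — synonymous.
Codon 6: AGA (Arg) → CGA (Arg) — synonymous.
Codon 7: ACC (Thr) → AGC (Ser) — missense.
Synonymous: 3 of 7.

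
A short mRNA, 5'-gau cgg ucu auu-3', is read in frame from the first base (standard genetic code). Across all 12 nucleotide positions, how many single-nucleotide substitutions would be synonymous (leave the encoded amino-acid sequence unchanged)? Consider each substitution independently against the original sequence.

Codon 1 (GAU, Asp): 1 synonymous substitution.
Codon 2 (CGG, Arg): 4 synonymous substitutions.
Codon 3 (UCU, Ser): 3 synonymous substitutions.
Codon 4 (AUU, Ile): 2 synonymous substitutions.
Total: 1 + 4 + 3 + 2 = 10.

10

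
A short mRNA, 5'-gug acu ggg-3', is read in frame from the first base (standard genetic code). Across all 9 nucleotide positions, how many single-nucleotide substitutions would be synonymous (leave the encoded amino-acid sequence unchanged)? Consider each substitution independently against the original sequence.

Codon 1 (GUG, Val): 3 synonymous substitutions.
Codon 2 (ACU, Thr): 3 synonymous substitutions.
Codon 3 (GGG, Gly): 3 synonymous substitutions.
Total: 3 + 3 + 3 = 9.

9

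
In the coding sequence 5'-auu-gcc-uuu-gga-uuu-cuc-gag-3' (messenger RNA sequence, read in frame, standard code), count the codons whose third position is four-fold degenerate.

Codon 1 AUU (Ile): third position 3-fold.
Codon 2 GCC (Ala): third position 4-fold.
Codon 3 UUU (Phe): third position 2-fold.
Codon 4 GGA (Gly): third position 4-fold.
Codon 5 UUU (Phe): third position 2-fold.
Codon 6 CUC (Leu): third position 4-fold.
Codon 7 GAG (Glu): third position 2-fold.
Four-fold degenerate third positions: 3.

3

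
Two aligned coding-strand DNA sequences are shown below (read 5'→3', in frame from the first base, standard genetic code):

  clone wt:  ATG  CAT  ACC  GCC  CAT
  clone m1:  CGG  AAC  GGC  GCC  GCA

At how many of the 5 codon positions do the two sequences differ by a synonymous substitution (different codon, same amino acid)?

Codon 1: ATG Met / CGG Arg — nonsynonymous.
Codon 2: CAT His / AAC Asn — nonsynonymous.
Codon 3: ACC Thr / GGC Gly — nonsynonymous.
Codon 4: GCC Ala / GCC Ala — identical.
Codon 5: CAT His / GCA Ala — nonsynonymous.
Synonymous differences: 0.

0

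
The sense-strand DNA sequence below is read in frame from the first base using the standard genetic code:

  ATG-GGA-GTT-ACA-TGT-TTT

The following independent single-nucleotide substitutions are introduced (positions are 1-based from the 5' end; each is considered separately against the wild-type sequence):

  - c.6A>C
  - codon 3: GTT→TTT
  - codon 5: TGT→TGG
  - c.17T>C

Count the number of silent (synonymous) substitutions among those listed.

1

Codon 2: GGA (Gly) → GGC (Gly) — synonymous.
Codon 3: GTT (Val) → TTT (Phe) — missense.
Codon 5: TGT (Cys) → TGG (Trp) — missense.
Codon 6: TTT (Phe) → TCT (Ser) — missense.
Synonymous: 1 of 4.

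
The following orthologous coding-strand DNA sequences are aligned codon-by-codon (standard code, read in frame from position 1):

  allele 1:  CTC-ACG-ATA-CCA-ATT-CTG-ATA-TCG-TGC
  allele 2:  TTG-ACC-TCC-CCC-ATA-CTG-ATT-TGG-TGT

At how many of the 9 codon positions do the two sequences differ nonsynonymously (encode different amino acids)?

Codon 1: CTC Leu / TTG Leu — synonymous.
Codon 2: ACG Thr / ACC Thr — synonymous.
Codon 3: ATA Ile / TCC Ser — nonsynonymous.
Codon 4: CCA Pro / CCC Pro — synonymous.
Codon 5: ATT Ile / ATA Ile — synonymous.
Codon 6: CTG Leu / CTG Leu — identical.
Codon 7: ATA Ile / ATT Ile — synonymous.
Codon 8: TCG Ser / TGG Trp — nonsynonymous.
Codon 9: TGC Cys / TGT Cys — synonymous.
Nonsynonymous differences: 2.

2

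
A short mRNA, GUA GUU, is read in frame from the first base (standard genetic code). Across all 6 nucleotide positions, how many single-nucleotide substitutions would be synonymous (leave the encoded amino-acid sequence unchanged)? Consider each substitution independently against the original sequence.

6

Codon 1 (GUA, Val): 3 synonymous substitutions.
Codon 2 (GUU, Val): 3 synonymous substitutions.
Total: 3 + 3 = 6.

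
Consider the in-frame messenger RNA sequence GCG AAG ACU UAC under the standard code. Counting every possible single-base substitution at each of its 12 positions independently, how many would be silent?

Codon 1 (GCG, Ala): 3 synonymous substitutions.
Codon 2 (AAG, Lys): 1 synonymous substitution.
Codon 3 (ACU, Thr): 3 synonymous substitutions.
Codon 4 (UAC, Tyr): 1 synonymous substitution.
Total: 3 + 1 + 3 + 1 = 8.

8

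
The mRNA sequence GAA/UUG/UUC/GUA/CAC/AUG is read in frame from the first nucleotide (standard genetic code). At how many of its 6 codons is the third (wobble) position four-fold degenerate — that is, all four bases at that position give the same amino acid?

1

Codon 1 GAA (Glu): third position 2-fold.
Codon 2 UUG (Leu): third position 2-fold.
Codon 3 UUC (Phe): third position 2-fold.
Codon 4 GUA (Val): third position 4-fold.
Codon 5 CAC (His): third position 2-fold.
Codon 6 AUG (Met): third position 1-fold.
Four-fold degenerate third positions: 1.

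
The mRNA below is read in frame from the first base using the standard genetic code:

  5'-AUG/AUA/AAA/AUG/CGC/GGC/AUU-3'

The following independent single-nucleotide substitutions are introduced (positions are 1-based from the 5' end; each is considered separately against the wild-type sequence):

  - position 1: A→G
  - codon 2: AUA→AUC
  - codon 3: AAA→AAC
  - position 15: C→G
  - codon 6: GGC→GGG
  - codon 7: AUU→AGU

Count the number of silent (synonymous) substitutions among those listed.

Codon 1: AUG (Met) → GUG (Val) — missense.
Codon 2: AUA (Ile) → AUC (Ile) — synonymous.
Codon 3: AAA (Lys) → AAC (Asn) — missense.
Codon 5: CGC (Arg) → CGG (Arg) — synonymous.
Codon 6: GGC (Gly) → GGG (Gly) — synonymous.
Codon 7: AUU (Ile) → AGU (Ser) — missense.
Synonymous: 3 of 6.

3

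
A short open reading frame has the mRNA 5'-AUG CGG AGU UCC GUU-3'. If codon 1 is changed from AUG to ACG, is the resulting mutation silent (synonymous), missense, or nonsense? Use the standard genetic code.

missense

Position 2 falls in codon 1: AUG → Met.
After the substitution the codon is ACG → Thr.
Met ≠ Thr, so this is a missense mutation.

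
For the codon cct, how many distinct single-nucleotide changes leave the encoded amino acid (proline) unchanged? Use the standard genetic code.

Position 1: none → 0 synonymous.
Position 2: none → 0 synonymous.
Position 3: CCC, CCA, CCG → 3 synonymous.
Total: 0 + 0 + 3 = 3.

3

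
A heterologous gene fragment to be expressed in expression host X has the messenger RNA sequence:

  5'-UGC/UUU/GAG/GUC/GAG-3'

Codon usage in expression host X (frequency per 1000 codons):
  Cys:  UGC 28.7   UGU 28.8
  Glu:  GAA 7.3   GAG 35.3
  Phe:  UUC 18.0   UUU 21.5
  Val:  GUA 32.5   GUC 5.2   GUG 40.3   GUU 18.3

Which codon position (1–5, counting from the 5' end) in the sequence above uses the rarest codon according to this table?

Codon 1 UGC (Cys): 28.7 per 1000.
Codon 2 UUU (Phe): 21.5 per 1000.
Codon 3 GAG (Glu): 35.3 per 1000.
Codon 4 GUC (Val): 5.2 per 1000.
Codon 5 GAG (Glu): 35.3 per 1000.
Lowest frequency is 5.2 at codon 4.

4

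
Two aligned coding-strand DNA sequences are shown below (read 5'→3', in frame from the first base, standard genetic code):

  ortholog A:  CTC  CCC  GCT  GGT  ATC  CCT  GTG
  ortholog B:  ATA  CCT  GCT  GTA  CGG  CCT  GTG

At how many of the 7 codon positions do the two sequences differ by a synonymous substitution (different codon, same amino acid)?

1

Codon 1: CTC Leu / ATA Ile — nonsynonymous.
Codon 2: CCC Pro / CCT Pro — synonymous.
Codon 3: GCT Ala / GCT Ala — identical.
Codon 4: GGT Gly / GTA Val — nonsynonymous.
Codon 5: ATC Ile / CGG Arg — nonsynonymous.
Codon 6: CCT Pro / CCT Pro — identical.
Codon 7: GTG Val / GTG Val — identical.
Synonymous differences: 1.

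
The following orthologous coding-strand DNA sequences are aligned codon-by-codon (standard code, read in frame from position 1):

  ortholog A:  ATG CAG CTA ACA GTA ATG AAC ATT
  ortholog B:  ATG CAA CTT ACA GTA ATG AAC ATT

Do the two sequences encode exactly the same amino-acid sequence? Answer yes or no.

Codon 1: ATG Met / ATG Met — identical.
Codon 2: CAG Gln / CAA Gln — synonymous.
Codon 3: CTA Leu / CTT Leu — synonymous.
Codon 4: ACA Thr / ACA Thr — identical.
Codon 5: GTA Val / GTA Val — identical.
Codon 6: ATG Met / ATG Met — identical.
Codon 7: AAC Asn / AAC Asn — identical.
Codon 8: ATT Ile / ATT Ile — identical.
Nonsynonymous differences: 0 → same protein.

yes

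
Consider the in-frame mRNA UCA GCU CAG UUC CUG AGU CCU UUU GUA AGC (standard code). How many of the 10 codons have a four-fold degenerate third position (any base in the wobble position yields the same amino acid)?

5

Codon 1 UCA (Ser): third position 4-fold.
Codon 2 GCU (Ala): third position 4-fold.
Codon 3 CAG (Gln): third position 2-fold.
Codon 4 UUC (Phe): third position 2-fold.
Codon 5 CUG (Leu): third position 4-fold.
Codon 6 AGU (Ser): third position 2-fold.
Codon 7 CCU (Pro): third position 4-fold.
Codon 8 UUU (Phe): third position 2-fold.
Codon 9 GUA (Val): third position 4-fold.
Codon 10 AGC (Ser): third position 2-fold.
Four-fold degenerate third positions: 5.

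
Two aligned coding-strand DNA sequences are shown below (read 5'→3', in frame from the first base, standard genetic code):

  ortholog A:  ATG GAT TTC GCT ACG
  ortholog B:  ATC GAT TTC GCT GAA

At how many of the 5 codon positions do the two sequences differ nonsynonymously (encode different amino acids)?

2

Codon 1: ATG Met / ATC Ile — nonsynonymous.
Codon 2: GAT Asp / GAT Asp — identical.
Codon 3: TTC Phe / TTC Phe — identical.
Codon 4: GCT Ala / GCT Ala — identical.
Codon 5: ACG Thr / GAA Glu — nonsynonymous.
Nonsynonymous differences: 2.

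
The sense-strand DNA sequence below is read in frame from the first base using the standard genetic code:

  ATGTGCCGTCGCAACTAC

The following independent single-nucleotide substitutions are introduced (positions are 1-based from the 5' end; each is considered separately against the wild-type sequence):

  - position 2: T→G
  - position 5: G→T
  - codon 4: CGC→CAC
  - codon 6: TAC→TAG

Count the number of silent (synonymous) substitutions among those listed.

0

Codon 1: ATG (Met) → AGG (Arg) — missense.
Codon 2: TGC (Cys) → TTC (Phe) — missense.
Codon 4: CGC (Arg) → CAC (His) — missense.
Codon 6: TAC (Tyr) → TAG (Stop) — nonsense.
Synonymous: 0 of 4.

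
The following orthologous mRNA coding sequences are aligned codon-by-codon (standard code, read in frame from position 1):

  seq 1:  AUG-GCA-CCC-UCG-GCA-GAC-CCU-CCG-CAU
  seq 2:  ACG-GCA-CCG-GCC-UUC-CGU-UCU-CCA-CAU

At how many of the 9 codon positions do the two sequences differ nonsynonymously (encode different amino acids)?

5

Codon 1: AUG Met / ACG Thr — nonsynonymous.
Codon 2: GCA Ala / GCA Ala — identical.
Codon 3: CCC Pro / CCG Pro — synonymous.
Codon 4: UCG Ser / GCC Ala — nonsynonymous.
Codon 5: GCA Ala / UUC Phe — nonsynonymous.
Codon 6: GAC Asp / CGU Arg — nonsynonymous.
Codon 7: CCU Pro / UCU Ser — nonsynonymous.
Codon 8: CCG Pro / CCA Pro — synonymous.
Codon 9: CAU His / CAU His — identical.
Nonsynonymous differences: 5.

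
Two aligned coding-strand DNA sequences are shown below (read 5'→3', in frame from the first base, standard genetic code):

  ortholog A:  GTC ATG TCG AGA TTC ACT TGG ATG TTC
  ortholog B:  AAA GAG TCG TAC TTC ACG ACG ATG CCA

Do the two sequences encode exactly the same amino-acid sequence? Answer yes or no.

no

Codon 1: GTC Val / AAA Lys — nonsynonymous.
Codon 2: ATG Met / GAG Glu — nonsynonymous.
Codon 3: TCG Ser / TCG Ser — identical.
Codon 4: AGA Arg / TAC Tyr — nonsynonymous.
Codon 5: TTC Phe / TTC Phe — identical.
Codon 6: ACT Thr / ACG Thr — synonymous.
Codon 7: TGG Trp / ACG Thr — nonsynonymous.
Codon 8: ATG Met / ATG Met — identical.
Codon 9: TTC Phe / CCA Pro — nonsynonymous.
Nonsynonymous differences: 5 → different protein.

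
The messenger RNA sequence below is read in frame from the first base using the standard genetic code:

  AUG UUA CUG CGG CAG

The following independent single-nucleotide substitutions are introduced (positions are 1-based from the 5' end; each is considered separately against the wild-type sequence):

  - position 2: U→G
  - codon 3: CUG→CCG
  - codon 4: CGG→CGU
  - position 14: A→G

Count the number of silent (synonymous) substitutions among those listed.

1

Codon 1: AUG (Met) → AGG (Arg) — missense.
Codon 3: CUG (Leu) → CCG (Pro) — missense.
Codon 4: CGG (Arg) → CGU (Arg) — synonymous.
Codon 5: CAG (Gln) → CGG (Arg) — missense.
Synonymous: 1 of 4.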